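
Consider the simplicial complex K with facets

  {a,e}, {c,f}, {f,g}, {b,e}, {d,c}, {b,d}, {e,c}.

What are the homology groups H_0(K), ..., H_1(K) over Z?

H_0 ≅ Z,  H_1 ≅ Z.

We work with the vertex ordering a < b < c < d < e < f < g. The simplices of K, each written with vertices in increasing order, are:

  0-simplices (7): a, b, c, d, e, f, g
  1-simplices (7): ae, bd, be, cd, ce, cf, fg

giving chain groups C_0 ≅ Z^7, C_1 ≅ Z^7.

∂_1: C_1 → C_0 is given by ∂[p,q] = [q] − [p]. For instance
  ∂fg = g − f.
This gives a 7×7 integer matrix of rank 6; reducing to Smith normal form yields diagonal entries (1,1,1,1,1,1).

Reading off H_k = ker ∂_k / im ∂_{k+1}:

  H_0: rank C_0 − rank ∂_1 = 7 − 6 = 1, and the invariant factors of ∂_1 are all 1, so H_0 ≅ Z.
  H_1: rank ker ∂_1 − rank ∂_2 = (7 − 6) − 0 = 1, and there is no ∂_2, so H_1 ≅ Z.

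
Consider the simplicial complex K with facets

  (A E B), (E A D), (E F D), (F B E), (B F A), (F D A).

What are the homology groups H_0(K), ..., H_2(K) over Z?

Fix the vertex order A < B < D < E < F and write every simplex with vertices in increasing order. Then dim K = 2 and the simplices of K are:

  0-simplices (5): A, B, D, E, F
  1-simplices (9): AB, AD, AE, AF, BE, BF, DE, DF, EF
  2-simplices (6): ABE, ABF, ADE, ADF, BEF, DEF

Hence C_0 ≅ Z^5, C_1 ≅ Z^9, C_2 ≅ Z^6.

∂_1: C_1 → C_0 sends each edge [p,q] (with p < q) to q − p.
The 5×9 boundary matrix has rank 4 and Smith normal form diag(1,1,1,1).

The boundary map ∂_2: C_2 → C_1 maps a triangle to the signed sum of its edges. For instance
  ∂ABF = BF − AF + AB,
  ∂ABE = BE − AE + AB.
This gives a 9×6 integer matrix of rank 5; reducing to Smith normal form yields diagonal entries (1,1,1,1,1).

Reading off H_k = ker ∂_k / im ∂_{k+1}:

  H_0: rank C_0 − rank ∂_1 = 5 − 4 = 1, and the invariant factors of ∂_1 are all 1, so H_0 ≅ Z.
  H_1: rank ker ∂_1 − rank ∂_2 = (9 − 4) − 5 = 0, and the invariant factors of ∂_2 are all 1, so H_1 ≅ 0.
  H_2: rank ker ∂_2 − rank ∂_3 = (6 − 5) − 0 = 1, and there is no ∂_3, so H_2 ≅ Z.

As a check, the Euler characteristic is 5 − 9 + 6 = 2, which agrees with 1 − 0 + 1 = 2.

H_0 = Z,  H_1 = 0,  H_2 = Z.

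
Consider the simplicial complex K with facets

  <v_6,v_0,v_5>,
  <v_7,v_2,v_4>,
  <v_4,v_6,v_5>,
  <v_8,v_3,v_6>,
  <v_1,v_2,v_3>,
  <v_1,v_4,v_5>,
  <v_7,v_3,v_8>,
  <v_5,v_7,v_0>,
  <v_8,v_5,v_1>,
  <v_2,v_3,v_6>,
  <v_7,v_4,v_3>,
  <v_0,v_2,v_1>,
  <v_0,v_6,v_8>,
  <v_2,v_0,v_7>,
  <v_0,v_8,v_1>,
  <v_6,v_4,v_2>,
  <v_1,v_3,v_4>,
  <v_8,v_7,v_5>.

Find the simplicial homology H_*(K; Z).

Order the vertices as v_0 < v_1 < v_2 < v_3 < v_4 < v_5 < v_6 < v_7 < v_8. Listing each simplex with vertices in this order, K has dimension 2 with simplices:

  0-simplices (9): [v_0], [v_1], [v_2], [v_3], [v_4], [v_5], [v_6], [v_7], [v_8]
  1-simplices (27): (27 of them)
  2-simplices (18): (18 of them)

so the chain groups are C_0 ≅ Z^9, C_1 ≅ Z^27, C_2 ≅ Z^18.

Boundary ∂_1: C_1 → C_0 sends each edge [p,q] (with p < q) to q − p. For instance
  ∂[v_0,v_6] = [v_6] − [v_0].
As a 9×27 matrix over Z this has rank 8, with invariant factors (1,1,1,1,1,1,1,1).

∂_2: C_2 → C_1 maps a triangle to the signed sum of its edges. For instance
  ∂[v_0,v_5,v_6] = [v_5,v_6] − [v_0,v_6] + [v_0,v_5],
  ∂[v_1,v_5,v_8] = [v_5,v_8] − [v_1,v_8] + [v_1,v_5].
This gives a 27×18 integer matrix of rank 18; reducing to Smith normal form yields diagonal entries (1,1,1,1,1,1,1,1,1,1,1,1,1,1,1,1,1,2).

From H_k ≅ ker(∂_k) / im(∂_{k+1}) we obtain:

  H_0: rank C_0 − rank ∂_1 = 9 − 8 = 1, and the invariant factors of ∂_1 are all 1, so H_0 = Z.
  H_1: rank ker ∂_1 − rank ∂_2 = (27 − 8) − 18 = 1, and ∂_2 has invariant factor 2 > 1, so H_1 = Z ⊕ Z/2.
  H_2: rank ker ∂_2 − rank ∂_3 = (18 − 18) − 0 = 0, and there is no ∂_3, so H_2 = 0.

As a check, the Euler characteristic is 9 − 27 + 18 = 0, which agrees with 1 − 1 + 0 = 0.

H_0 = Z,  H_1 = Z ⊕ Z/2,  H_2 = 0.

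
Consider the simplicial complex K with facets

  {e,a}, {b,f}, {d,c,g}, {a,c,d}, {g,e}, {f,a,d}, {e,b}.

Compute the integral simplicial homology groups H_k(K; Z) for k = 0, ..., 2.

We work with the vertex ordering a < b < c < d < e < f < g. The simplices of K, each written with vertices in increasing order, are:

  0-simplices (7): a, b, c, d, e, f, g
  1-simplices (11): ac, ad, ae, af, be, bf, cd, cg, df, dg, eg
  2-simplices (3): acd, adf, cdg

so the chain groups are C_0 ≅ Z^7, C_1 ≅ Z^11, C_2 ≅ Z^3.

Boundary ∂_1: C_1 → C_0 is given by ∂[p,q] = [q] − [p]. For instance
  ∂cg = g − c.
This gives a 7×11 integer matrix of rank 6; reducing to Smith normal form yields diagonal entries (1,1,1,1,1,1).

The boundary map ∂_2: C_2 → C_1 maps a triangle to the signed sum of its edges. For instance
  ∂acd = cd − ad + ac,
  ∂cdg = dg − cg + cd.
As a 11×3 matrix over Z this has rank 3, with invariant factors (1,1,1).

Computing H_k = (kernel of ∂_k) / (image of ∂_{k+1}):

  H_0: rank C_0 − rank ∂_1 = 7 − 6 = 1, and the invariant factors of ∂_1 are all 1, so H_0 ≅ Z.
  H_1: rank ker ∂_1 − rank ∂_2 = (11 − 6) − 3 = 2, and the invariant factors of ∂_2 are all 1, so H_1 ≅ Z^2.
  H_2: rank ker ∂_2 − rank ∂_3 = (3 − 3) − 0 = 0, and there is no ∂_3, so H_2 ≅ 0.

As a check, the Euler characteristic is 7 − 11 + 3 = -1, which agrees with 1 − 2 + 0 = -1.

H_0 = Z,  H_1 = Z^2,  H_2 = 0.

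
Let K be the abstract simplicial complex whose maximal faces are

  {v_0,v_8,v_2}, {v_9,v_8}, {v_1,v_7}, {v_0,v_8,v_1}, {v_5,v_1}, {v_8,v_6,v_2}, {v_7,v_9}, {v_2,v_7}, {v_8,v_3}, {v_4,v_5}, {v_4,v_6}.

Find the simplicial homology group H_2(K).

We work with the vertex ordering v_0 < v_1 < v_2 < v_3 < v_4 < v_5 < v_6 < v_7 < v_8 < v_9. The simplices of K, each written with vertices in increasing order, are:

  0-simplices (10): [v_0], [v_1], [v_2], [v_3], [v_4], [v_5], [v_6], [v_7], [v_8], [v_9]
  1-simplices (15): (15 of them)
  2-simplices (3): [v_0,v_1,v_8], [v_0,v_2,v_8], [v_2,v_6,v_8]

giving chain groups C_0 ≅ Z^10, C_1 ≅ Z^15, C_2 ≅ Z^3.

The boundary map ∂_1: C_1 → C_0 maps an edge to its endpoints' difference, ∂[p,q] = q − p. For instance
  ∂[v_1,v_8] = [v_8] − [v_1].
This gives a 10×15 integer matrix of rank 9; reducing to Smith normal form yields diagonal entries (1,1,1,1,1,1,1,1,1).

The boundary map ∂_2: C_2 → C_1 maps a triangle to the signed sum of its edges. For instance
  ∂[v_0,v_1,v_8] = [v_1,v_8] − [v_0,v_8] + [v_0,v_1],
  ∂[v_0,v_2,v_8] = [v_2,v_8] − [v_0,v_8] + [v_0,v_2].
This gives a 15×3 integer matrix of rank 3; reducing to Smith normal form yields diagonal entries (1,1,1).

Now H_k = ker ∂_k / im ∂_{k+1}, so:

  H_2: rank ker ∂_2 − rank ∂_3 = (3 − 3) − 0 = 0, and there is no ∂_3, so H_2 ≅ 0.

H_2 ≅ 0.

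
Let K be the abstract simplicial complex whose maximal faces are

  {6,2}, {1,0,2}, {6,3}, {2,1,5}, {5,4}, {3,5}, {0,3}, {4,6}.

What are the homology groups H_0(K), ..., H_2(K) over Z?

H_0 = Z,  H_1 = Z^3,  H_2 = 0.

Order the vertices as 0 < 1 < 2 < 3 < 4 < 5 < 6. Listing each simplex with vertices in this order, K has dimension 2 with simplices:

  0-simplices (7): [0], [1], [2], [3], [4], [5], [6]
  1-simplices (11): [0,1], [0,2], [0,3], [1,2], [1,5], [2,5], [2,6], [3,5], [3,6], [4,5], [4,6]
  2-simplices (2): [0,1,2], [1,2,5]

giving chain groups C_0 ≅ Z^7, C_1 ≅ Z^11, C_2 ≅ Z^2.

∂_1: C_1 → C_0 is given by ∂[p,q] = [q] − [p]. For instance
  ∂[0,1] = [1] − [0].
As a 7×11 matrix over Z this has rank 6, with invariant factors (1,1,1,1,1,1).

Boundary ∂_2: C_2 → C_1 sends each 2-simplex [p,q,r] to [q,r] − [p,r] + [p,q]. For instance
  ∂[1,2,5] = [2,5] − [1,5] + [1,2],
  ∂[0,1,2] = [1,2] − [0,2] + [0,1].
This gives a 11×2 integer matrix of rank 2; reducing to Smith normal form yields diagonal entries (1,1).

Now H_k = ker ∂_k / im ∂_{k+1}, so:

  H_0: rank C_0 − rank ∂_1 = 7 − 6 = 1, and the invariant factors of ∂_1 are all 1, so H_0 = Z.
  H_1: rank ker ∂_1 − rank ∂_2 = (11 − 6) − 2 = 3, and the invariant factors of ∂_2 are all 1, so H_1 = Z^3.
  H_2: rank ker ∂_2 − rank ∂_3 = (2 − 2) − 0 = 0, and there is no ∂_3, so H_2 = 0.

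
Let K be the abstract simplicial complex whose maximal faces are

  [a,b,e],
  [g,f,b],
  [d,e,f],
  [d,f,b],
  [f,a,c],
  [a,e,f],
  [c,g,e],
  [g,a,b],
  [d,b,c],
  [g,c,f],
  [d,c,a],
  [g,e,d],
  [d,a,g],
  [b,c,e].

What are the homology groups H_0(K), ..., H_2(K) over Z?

Order the vertices as a < b < c < d < e < f < g. Listing each simplex with vertices in this order, K has dimension 2 with simplices:

  0-simplices (7): a, b, c, d, e, f, g
  1-simplices (21): ab, ac, ad, ae, af, ag, bc, bd, be, bf, bg, cd, ce, cf, cg, de, df, dg, ef, eg, fg
  2-simplices (14): abe, abg, acd, acf, adg, aef, bcd, bce, bdf, bfg, ceg, cfg, def, deg

so the chain groups are C_0 ≅ Z^7, C_1 ≅ Z^21, C_2 ≅ Z^14.

∂_1: C_1 → C_0 is given by ∂[p,q] = [q] − [p].
This gives a 7×21 integer matrix of rank 6; reducing to Smith normal form yields diagonal entries (1,1,1,1,1,1).

The boundary map ∂_2: C_2 → C_1 acts by ∂[p,q,r] = [q,r] − [p,r] + [p,q]. For instance
  ∂abe = be − ae + ab,
  ∂bce = ce − be + bc.
The 21×14 boundary matrix has rank 13 and Smith normal form diag(1,1,1,1,1,1,1,1,1,1,1,1,1).

From H_k ≅ ker(∂_k) / im(∂_{k+1}) we obtain:

  H_0: rank C_0 − rank ∂_1 = 7 − 6 = 1, and the invariant factors of ∂_1 are all 1, so H_0 ≅ Z.
  H_1: rank ker ∂_1 − rank ∂_2 = (21 − 6) − 13 = 2, and the invariant factors of ∂_2 are all 1, so H_1 ≅ Z^2.
  H_2: rank ker ∂_2 − rank ∂_3 = (14 − 13) − 0 = 1, and there is no ∂_3, so H_2 ≅ Z.

H_0 = Z,  H_1 = Z^2,  H_2 = Z.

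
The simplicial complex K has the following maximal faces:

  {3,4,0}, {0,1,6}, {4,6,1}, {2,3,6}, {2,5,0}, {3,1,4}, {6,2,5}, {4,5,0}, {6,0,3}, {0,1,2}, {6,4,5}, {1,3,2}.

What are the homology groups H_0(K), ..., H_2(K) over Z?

Fix the vertex order 0 < 1 < 2 < 3 < 4 < 5 < 6 and write every simplex with vertices in increasing order. Then dim K = 2 and the simplices of K are:

  0-simplices (7): [0], [1], [2], [3], [4], [5], [6]
  1-simplices (18): [0,1], [0,2], [0,3], [0,4], [0,5], [0,6], [1,2], [1,3], [1,4], [1,6], [2,3], [2,5], [2,6], [3,4], [3,6], [4,5], [4,6], [5,6]
  2-simplices (12): [0,1,2], [0,1,6], [0,2,5], [0,3,4], [0,3,6], [0,4,5], [1,2,3], [1,3,4], [1,4,6], [2,3,6], [2,5,6], [4,5,6]

so the chain groups are C_0 ≅ Z^7, C_1 ≅ Z^18, C_2 ≅ Z^12.

The boundary map ∂_1: C_1 → C_0 sends each edge [p,q] (with p < q) to q − p. For instance
  ∂[0,3] = [3] − [0].
The 7×18 boundary matrix has rank 6 and Smith normal form diag(1,1,1,1,1,1).

The boundary map ∂_2: C_2 → C_1 sends each 2-simplex [p,q,r] to [q,r] − [p,r] + [p,q]. For instance
  ∂[0,2,5] = [2,5] − [0,5] + [0,2],
  ∂[0,3,6] = [3,6] − [0,6] + [0,3].
This gives a 18×12 integer matrix of rank 12; reducing to Smith normal form yields diagonal entries (1,1,1,1,1,1,1,1,1,1,1,2).

From H_k ≅ ker(∂_k) / im(∂_{k+1}) we obtain:

  H_0: rank C_0 − rank ∂_1 = 7 − 6 = 1, and the invariant factors of ∂_1 are all 1, so H_0 ≅ Z.
  H_1: rank ker ∂_1 − rank ∂_2 = (18 − 6) − 12 = 0, and ∂_2 has invariant factor 2 > 1, so H_1 ≅ Z_2.
  H_2: rank ker ∂_2 − rank ∂_3 = (12 − 12) − 0 = 0, and there is no ∂_3, so H_2 ≅ 0.

H_0 = Z,  H_1 = Z_2,  H_2 = 0.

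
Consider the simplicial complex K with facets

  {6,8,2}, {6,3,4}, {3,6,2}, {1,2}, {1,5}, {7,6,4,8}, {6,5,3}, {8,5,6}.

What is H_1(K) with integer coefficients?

Take the total order 1 < 2 < 3 < 4 < 5 < 6 < 7 < 8 on the vertex set. Then K (dimension 3) consists of the simplices:

  0-simplices (8): [1], [2], [3], [4], [5], [6], [7], [8]
  1-simplices (16): [1,2], [1,5], [2,3], [2,6], [2,8], [3,4], [3,5], [3,6], [4,6], [4,7], [4,8], [5,6], [5,8], [6,7], [6,8], [7,8]
  2-simplices (9): [2,3,6], [2,6,8], [3,4,6], [3,5,6], [4,6,7], [4,6,8], [4,7,8], [5,6,8], [6,7,8]
  3-simplices (1): [4,6,7,8]

giving chain groups C_0 ≅ Z^8, C_1 ≅ Z^16, C_2 ≅ Z^9, C_3 ≅ Z^1.

∂_1: C_1 → C_0 sends each edge [p,q] (with p < q) to q − p.
The resulting 8×16 matrix has rank 7, and its Smith normal form has invariant factors (1,1,1,1,1,1,1).

∂_2: C_2 → C_1 sends each 2-simplex [p,q,r] to [q,r] − [p,r] + [p,q]. For instance
  ∂[4,6,8] = [6,8] − [4,8] + [4,6],
  ∂[3,4,6] = [4,6] − [3,6] + [3,4].
This gives a 16×9 integer matrix of rank 8; reducing to Smith normal form yields diagonal entries (1,1,1,1,1,1,1,1).

∂_3: C_3 → C_2 sends each 3-simplex σ to the alternating sum Σ_i (−1)^i (σ with its i-th vertex removed). For instance
  ∂[4,6,7,8] = [6,7,8] − [4,7,8] + [4,6,8] − [4,6,7].
The 9×1 boundary matrix has rank 1 and Smith normal form diag(1).

Now H_k = ker ∂_k / im ∂_{k+1}, so:

  H_1: rank ker ∂_1 − rank ∂_2 = (16 − 7) − 8 = 1, and the invariant factors of ∂_2 are all 1, so H_1 ≅ Z.

H_1 ≅ Z.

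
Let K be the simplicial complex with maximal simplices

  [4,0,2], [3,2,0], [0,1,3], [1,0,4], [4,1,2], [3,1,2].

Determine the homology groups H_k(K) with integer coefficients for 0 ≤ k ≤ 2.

Order the vertices as 0 < 1 < 2 < 3 < 4. Listing each simplex with vertices in this order, K has dimension 2 with simplices:

  0-simplices (5): [0], [1], [2], [3], [4]
  1-simplices (9): [0,1], [0,2], [0,3], [0,4], [1,2], [1,3], [1,4], [2,3], [2,4]
  2-simplices (6): [0,1,3], [0,1,4], [0,2,3], [0,2,4], [1,2,3], [1,2,4]

Hence C_0 ≅ Z^5, C_1 ≅ Z^9, C_2 ≅ Z^6.

∂_1: C_1 → C_0 is given by ∂[p,q] = [q] − [p].
The resulting 5×9 matrix has rank 4, and its Smith normal form has invariant factors (1,1,1,1).

Boundary ∂_2: C_2 → C_1 sends each 2-simplex [p,q,r] to [q,r] − [p,r] + [p,q]. For instance
  ∂[0,1,3] = [1,3] − [0,3] + [0,1],
  ∂[0,2,4] = [2,4] − [0,4] + [0,2].
As a 9×6 matrix over Z this has rank 5, with invariant factors (1,1,1,1,1).

Computing H_k = (kernel of ∂_k) / (image of ∂_{k+1}):

  H_0: rank C_0 − rank ∂_1 = 5 − 4 = 1, and the invariant factors of ∂_1 are all 1, so H_0 = Z.
  H_1: rank ker ∂_1 − rank ∂_2 = (9 − 4) − 5 = 0, and the invariant factors of ∂_2 are all 1, so H_1 = 0.
  H_2: rank ker ∂_2 − rank ∂_3 = (6 − 5) − 0 = 1, and there is no ∂_3, so H_2 = Z.

(K is a triangulation of the 2-sphere S^2.)

H_0 ≅ Z,  H_1 = 0,  H_2 ≅ Z.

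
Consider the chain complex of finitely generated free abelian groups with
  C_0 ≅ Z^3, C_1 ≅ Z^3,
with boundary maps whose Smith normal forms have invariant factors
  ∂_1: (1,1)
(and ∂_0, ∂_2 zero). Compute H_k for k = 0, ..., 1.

H_0: b_0 = 3 − 0 − 2 = 1; torsion from ∂_1 factors > 1: none. So H_0 ≅ Z.
H_1: b_1 = 3 − 2 − 0 = 1; torsion from ∂_2 factors > 1: none. So H_1 ≅ Z.

H_0 ≅ Z,  H_1 ≅ Z.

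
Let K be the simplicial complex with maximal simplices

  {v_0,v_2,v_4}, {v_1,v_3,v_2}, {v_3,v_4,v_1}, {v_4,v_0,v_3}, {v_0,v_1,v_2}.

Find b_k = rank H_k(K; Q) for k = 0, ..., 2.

We work with the vertex ordering v_0 < v_1 < v_2 < v_3 < v_4. The simplices of K, each written with vertices in increasing order, are:

  0-simplices (5): [v_0], [v_1], [v_2], [v_3], [v_4]
  1-simplices (10): [v_0,v_1], [v_0,v_2], [v_0,v_3], [v_0,v_4], [v_1,v_2], [v_1,v_3], [v_1,v_4], [v_2,v_3], [v_2,v_4], [v_3,v_4]
  2-simplices (5): [v_0,v_1,v_2], [v_0,v_2,v_4], [v_0,v_3,v_4], [v_1,v_2,v_3], [v_1,v_3,v_4]

Hence C_0 ≅ Z^5, C_1 ≅ Z^10, C_2 ≅ Z^5.

The boundary map ∂_1: C_1 → C_0 maps an edge to its endpoints' difference, ∂[p,q] = q − p. For instance
  ∂[v_0,v_4] = [v_4] − [v_0].
This gives a 5×10 integer matrix of rank 4; reducing to Smith normal form yields diagonal entries (1,1,1,1).

Boundary ∂_2: C_2 → C_1 maps a triangle to the signed sum of its edges. For instance
  ∂[v_0,v_2,v_4] = [v_2,v_4] − [v_0,v_4] + [v_0,v_2],
  ∂[v_1,v_3,v_4] = [v_3,v_4] − [v_1,v_4] + [v_1,v_3].
This gives a 10×5 integer matrix of rank 5; reducing to Smith normal form yields diagonal entries (1,1,1,1,1).

From H_k ≅ ker(∂_k) / im(∂_{k+1}) we obtain:

  H_0: rank C_0 − rank ∂_1 = 5 − 4 = 1, and the invariant factors of ∂_1 are all 1, so H_0 ≅ Z.
  H_1: rank ker ∂_1 − rank ∂_2 = (10 − 4) − 5 = 1, and the invariant factors of ∂_2 are all 1, so H_1 ≅ Z.
  H_2: rank ker ∂_2 − rank ∂_3 = (5 − 5) − 0 = 0, and there is no ∂_3, so H_2 ≅ 0.

(K is a triangulation of the Möbius band.)

Hence the Betti numbers are b_0 = 1, b_1 = 1, b_2 = 0.

b_0 = 1, b_1 = 1, b_2 = 0.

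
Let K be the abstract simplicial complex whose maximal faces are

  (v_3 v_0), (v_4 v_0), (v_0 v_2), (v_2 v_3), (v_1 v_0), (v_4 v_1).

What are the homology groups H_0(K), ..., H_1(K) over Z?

H_0 = Z,  H_1 = Z^2.

Order the vertices as v_0 < v_1 < v_2 < v_3 < v_4. Listing each simplex with vertices in this order, K has dimension 1 with simplices:

  0-simplices (5): [v_0], [v_1], [v_2], [v_3], [v_4]
  1-simplices (6): [v_0,v_1], [v_0,v_2], [v_0,v_3], [v_0,v_4], [v_1,v_4], [v_2,v_3]

so the chain groups are C_0 ≅ Z^5, C_1 ≅ Z^6.

∂_1: C_1 → C_0 maps an edge to its endpoints' difference, ∂[p,q] = q − p. For instance
  ∂[v_0,v_2] = [v_2] − [v_0].
This gives a 5×6 integer matrix of rank 4; reducing to Smith normal form yields diagonal entries (1,1,1,1).

From H_k ≅ ker(∂_k) / im(∂_{k+1}) we obtain:

  H_0: rank C_0 − rank ∂_1 = 5 − 4 = 1, and the invariant factors of ∂_1 are all 1, so H_0 ≅ Z.
  H_1: rank ker ∂_1 − rank ∂_2 = (6 − 4) − 0 = 2, and there is no ∂_2, so H_1 ≅ Z^2.

As a check, the Euler characteristic is 5 − 6 = -1, which agrees with 1 − 2 = -1.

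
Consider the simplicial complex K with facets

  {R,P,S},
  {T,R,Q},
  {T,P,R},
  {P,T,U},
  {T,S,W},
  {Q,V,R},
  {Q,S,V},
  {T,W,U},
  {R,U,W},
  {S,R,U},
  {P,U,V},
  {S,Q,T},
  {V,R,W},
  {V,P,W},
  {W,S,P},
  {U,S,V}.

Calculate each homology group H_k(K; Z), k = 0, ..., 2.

H_0 ≅ Z,  H_1 ≅ Z^2,  H_2 ≅ Z.

Order the vertices as P < Q < R < S < T < U < V < W. Listing each simplex with vertices in this order, K has dimension 2 with simplices:

  0-simplices (8): P, Q, R, S, T, U, V, W
  1-simplices (24): PR, PS, PT, PU, PV, PW, QR, QS, QT, QV, RS, RT, RU, RV, RW, ST, SU, SV, SW, TU, TW, UV, UW, VW
  2-simplices (16): PRS, PRT, PSW, PTU, PUV, PVW, QRT, QRV, QST, QSV, RSU, RUW, RVW, STW, SUV, TUW

so the chain groups are C_0 ≅ Z^8, C_1 ≅ Z^24, C_2 ≅ Z^16.

Boundary ∂_1: C_1 → C_0 is given by ∂[p,q] = [q] − [p].
This gives a 8×24 integer matrix of rank 7; reducing to Smith normal form yields diagonal entries (1,1,1,1,1,1,1).

The boundary map ∂_2: C_2 → C_1 sends each 2-simplex [p,q,r] to [q,r] − [p,r] + [p,q]. For instance
  ∂RSU = SU − RU + RS,
  ∂PRS = RS − PS + PR.
The 24×16 boundary matrix has rank 15 and Smith normal form diag(1,1,1,1,1,1,1,1,1,1,1,1,1,1,1).

Computing H_k = (kernel of ∂_k) / (image of ∂_{k+1}):

  H_0: rank C_0 − rank ∂_1 = 8 − 7 = 1, and the invariant factors of ∂_1 are all 1, so H_0 ≅ Z.
  H_1: rank ker ∂_1 − rank ∂_2 = (24 − 7) − 15 = 2, and the invariant factors of ∂_2 are all 1, so H_1 ≅ Z^2.
  H_2: rank ker ∂_2 − rank ∂_3 = (16 − 15) − 0 = 1, and there is no ∂_3, so H_2 ≅ Z.

(K is a triangulation of the torus T^2.)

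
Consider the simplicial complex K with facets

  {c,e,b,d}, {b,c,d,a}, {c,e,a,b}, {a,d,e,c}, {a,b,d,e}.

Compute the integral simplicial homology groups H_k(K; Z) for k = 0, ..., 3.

Fix the vertex order a < b < c < d < e and write every simplex with vertices in increasing order. Then dim K = 3 and the simplices of K are:

  0-simplices (5): a, b, c, d, e
  1-simplices (10): ab, ac, ad, ae, bc, bd, be, cd, ce, de
  2-simplices (10): abc, abd, abe, acd, ace, ade, bcd, bce, bde, cde
  3-simplices (5): abcd, abce, abde, acde, bcde

giving chain groups C_0 ≅ Z^5, C_1 ≅ Z^10, C_2 ≅ Z^10, C_3 ≅ Z^5.

The boundary map ∂_1: C_1 → C_0 sends each edge [p,q] (with p < q) to q − p.
This gives a 5×10 integer matrix of rank 4; reducing to Smith normal form yields diagonal entries (1,1,1,1).

The boundary map ∂_2: C_2 → C_1 maps a triangle to the signed sum of its edges. For instance
  ∂abd = bd − ad + ab,
  ∂ade = de − ae + ad.
The resulting 10×10 matrix has rank 6, and its Smith normal form has invariant factors (1,1,1,1,1,1).

The boundary map ∂_3: C_3 → C_2 sends each 3-simplex σ to the alternating sum Σ_i (−1)^i (σ with its i-th vertex removed). For instance
  ∂abde = bde − ade + abe − abd,
  ∂acde = cde − ade + ace − acd.
The resulting 10×5 matrix has rank 4, and its Smith normal form has invariant factors (1,1,1,1).

From H_k ≅ ker(∂_k) / im(∂_{k+1}) we obtain:

  H_0: rank C_0 − rank ∂_1 = 5 − 4 = 1, and the invariant factors of ∂_1 are all 1, so H_0 = Z.
  H_1: rank ker ∂_1 − rank ∂_2 = (10 − 4) − 6 = 0, and the invariant factors of ∂_2 are all 1, so H_1 = 0.
  H_2: rank ker ∂_2 − rank ∂_3 = (10 − 6) − 4 = 0, and the invariant factors of ∂_3 are all 1, so H_2 = 0.
  H_3: rank ker ∂_3 − rank ∂_4 = (5 − 4) − 0 = 1, and there is no ∂_4, so H_3 = Z.

(K is a triangulation of the 3-sphere S^3.)

H_0 = Z,  H_1 = 0,  H_2 = 0,  H_3 = Z.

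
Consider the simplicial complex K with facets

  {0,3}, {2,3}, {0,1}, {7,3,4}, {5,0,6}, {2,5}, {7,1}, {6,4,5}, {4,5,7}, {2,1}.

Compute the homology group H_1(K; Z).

H_1 = Z^4.

Fix the vertex order 0 < 1 < 2 < 3 < 4 < 5 < 6 < 7 and write every simplex with vertices in increasing order. Then dim K = 2 and the simplices of K are:

  0-simplices (8): [0], [1], [2], [3], [4], [5], [6], [7]
  1-simplices (15): [0,1], [0,3], [0,5], [0,6], [1,2], [1,7], [2,3], [2,5], [3,4], [3,7], [4,5], [4,6], [4,7], [5,6], [5,7]
  2-simplices (4): [0,5,6], [3,4,7], [4,5,6], [4,5,7]

so the chain groups are C_0 ≅ Z^8, C_1 ≅ Z^15, C_2 ≅ Z^4.

∂_1: C_1 → C_0 is given by ∂[p,q] = [q] − [p]. For instance
  ∂[2,3] = [3] − [2].
As a 8×15 matrix over Z this has rank 7, with invariant factors (1,1,1,1,1,1,1).

The boundary map ∂_2: C_2 → C_1 maps a triangle to the signed sum of its edges. For instance
  ∂[0,5,6] = [5,6] − [0,6] + [0,5],
  ∂[3,4,7] = [4,7] − [3,7] + [3,4].
The resulting 15×4 matrix has rank 4, and its Smith normal form has invariant factors (1,1,1,1).

Computing H_k = (kernel of ∂_k) / (image of ∂_{k+1}):

  H_1: rank ker ∂_1 − rank ∂_2 = (15 − 7) − 4 = 4, and the invariant factors of ∂_2 are all 1, so H_1 = Z^4.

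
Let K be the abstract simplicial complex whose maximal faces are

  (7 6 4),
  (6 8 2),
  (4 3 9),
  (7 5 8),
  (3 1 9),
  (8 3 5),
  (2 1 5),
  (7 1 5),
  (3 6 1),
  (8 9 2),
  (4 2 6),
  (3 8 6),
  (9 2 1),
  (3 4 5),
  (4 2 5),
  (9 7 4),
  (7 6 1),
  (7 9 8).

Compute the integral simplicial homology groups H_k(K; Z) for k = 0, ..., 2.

H_0 = Z,  H_1 = Z^2,  H_2 = Z.

Fix the vertex order 1 < 2 < 3 < 4 < 5 < 6 < 7 < 8 < 9 and write every simplex with vertices in increasing order. Then dim K = 2 and the simplices of K are:

  0-simplices (9): [1], [2], [3], [4], [5], [6], [7], [8], [9]
  1-simplices (27): (27 of them)
  2-simplices (18): [1,2,5], [1,2,9], [1,3,6], [1,3,9], [1,5,7], [1,6,7], [2,4,5], [2,4,6], [2,6,8], [2,8,9], [3,4,5], [3,4,9], [3,5,8], [3,6,8], [4,6,7], [4,7,9], [5,7,8], [7,8,9]

so the chain groups are C_0 ≅ Z^9, C_1 ≅ Z^27, C_2 ≅ Z^18.

Boundary ∂_1: C_1 → C_0 sends each edge [p,q] (with p < q) to q − p. For instance
  ∂[2,5] = [5] − [2].
This gives a 9×27 integer matrix of rank 8; reducing to Smith normal form yields diagonal entries (1,1,1,1,1,1,1,1).

The boundary map ∂_2: C_2 → C_1 sends each 2-simplex [p,q,r] to [q,r] − [p,r] + [p,q]. For instance
  ∂[1,3,6] = [3,6] − [1,6] + [1,3],
  ∂[3,4,5] = [4,5] − [3,5] + [3,4].
As a 27×18 matrix over Z this has rank 17, with invariant factors (1,1,1,1,1,1,1,1,1,1,1,1,1,1,1,1,1).

Now H_k = ker ∂_k / im ∂_{k+1}, so:

  H_0: rank C_0 − rank ∂_1 = 9 − 8 = 1, and the invariant factors of ∂_1 are all 1, so H_0 = Z.
  H_1: rank ker ∂_1 − rank ∂_2 = (27 − 8) − 17 = 2, and the invariant factors of ∂_2 are all 1, so H_1 = Z^2.
  H_2: rank ker ∂_2 − rank ∂_3 = (18 − 17) − 0 = 1, and there is no ∂_3, so H_2 = Z.

As a check, the Euler characteristic is 9 − 27 + 18 = 0, which agrees with 1 − 2 + 1 = 0.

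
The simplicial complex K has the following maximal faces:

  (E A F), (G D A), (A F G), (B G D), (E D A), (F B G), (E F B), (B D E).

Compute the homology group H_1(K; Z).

We work with the vertex ordering A < B < D < E < F < G. The simplices of K, each written with vertices in increasing order, are:

  0-simplices (6): A, B, D, E, F, G
  1-simplices (12): AD, AE, AF, AG, BD, BE, BF, BG, DE, DG, EF, FG
  2-simplices (8): ADE, ADG, AEF, AFG, BDE, BDG, BEF, BFG

so the chain groups are C_0 ≅ Z^6, C_1 ≅ Z^12, C_2 ≅ Z^8.

∂_1: C_1 → C_0 is given by ∂[p,q] = [q] − [p]. For instance
  ∂AG = G − A.
This gives a 6×12 integer matrix of rank 5; reducing to Smith normal form yields diagonal entries (1,1,1,1,1).

∂_2: C_2 → C_1 maps a triangle to the signed sum of its edges. For instance
  ∂ADG = DG − AG + AD,
  ∂BEF = EF − BF + BE.
The 12×8 boundary matrix has rank 7 and Smith normal form diag(1,1,1,1,1,1,1).

Now H_k = ker ∂_k / im ∂_{k+1}, so:

  H_1: rank ker ∂_1 − rank ∂_2 = (12 − 5) − 7 = 0, and the invariant factors of ∂_2 are all 1, so H_1 ≅ 0.

H_1 ≅ 0.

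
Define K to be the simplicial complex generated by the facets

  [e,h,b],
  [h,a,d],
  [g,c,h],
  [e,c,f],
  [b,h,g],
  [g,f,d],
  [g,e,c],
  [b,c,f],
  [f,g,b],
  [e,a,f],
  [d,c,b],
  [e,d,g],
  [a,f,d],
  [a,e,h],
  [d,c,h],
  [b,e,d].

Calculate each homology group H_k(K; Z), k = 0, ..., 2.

Fix the vertex order a < b < c < d < e < f < g < h and write every simplex with vertices in increasing order. Then dim K = 2 and the simplices of K are:

  0-simplices (8): a, b, c, d, e, f, g, h
  1-simplices (24): ad, ae, af, ah, bc, bd, be, bf, bg, bh, cd, ce, cf, cg, ch, de, df, dg, dh, ef, eg, eh, fg, gh
  2-simplices (16): adf, adh, aef, aeh, bcd, bcf, bde, beh, bfg, bgh, cdh, cef, ceg, cgh, deg, dfg

Hence C_0 ≅ Z^8, C_1 ≅ Z^24, C_2 ≅ Z^16.

Boundary ∂_1: C_1 → C_0 sends each edge [p,q] (with p < q) to q − p.
This gives a 8×24 integer matrix of rank 7; reducing to Smith normal form yields diagonal entries (1,1,1,1,1,1,1).

∂_2: C_2 → C_1 maps a triangle to the signed sum of its edges. For instance
  ∂beh = eh − bh + be,
  ∂bcf = cf − bf + bc.
The 24×16 boundary matrix has rank 15 and Smith normal form diag(1,1,1,1,1,1,1,1,1,1,1,1,1,1,1).

Now H_k = ker ∂_k / im ∂_{k+1}, so:

  H_0: rank C_0 − rank ∂_1 = 8 − 7 = 1, and the invariant factors of ∂_1 are all 1, so H_0 = Z.
  H_1: rank ker ∂_1 − rank ∂_2 = (24 − 7) − 15 = 2, and the invariant factors of ∂_2 are all 1, so H_1 = Z^2.
  H_2: rank ker ∂_2 − rank ∂_3 = (16 − 15) − 0 = 1, and there is no ∂_3, so H_2 = Z.

H_0 ≅ Z,  H_1 ≅ Z^2,  H_2 ≅ Z.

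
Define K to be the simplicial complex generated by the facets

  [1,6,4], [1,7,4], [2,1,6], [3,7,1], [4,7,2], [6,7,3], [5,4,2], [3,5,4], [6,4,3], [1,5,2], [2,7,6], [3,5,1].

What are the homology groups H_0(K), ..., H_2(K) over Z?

Order the vertices as 1 < 2 < 3 < 4 < 5 < 6 < 7. Listing each simplex with vertices in this order, K has dimension 2 with simplices:

  0-simplices (7): [1], [2], [3], [4], [5], [6], [7]
  1-simplices (18): [1,2], [1,3], [1,4], [1,5], [1,6], [1,7], [2,4], [2,5], [2,6], [2,7], [3,4], [3,5], [3,6], [3,7], [4,5], [4,6], [4,7], [6,7]
  2-simplices (12): [1,2,5], [1,2,6], [1,3,5], [1,3,7], [1,4,6], [1,4,7], [2,4,5], [2,4,7], [2,6,7], [3,4,5], [3,4,6], [3,6,7]

so the chain groups are C_0 ≅ Z^7, C_1 ≅ Z^18, C_2 ≅ Z^12.

The boundary map ∂_1: C_1 → C_0 maps an edge to its endpoints' difference, ∂[p,q] = q − p.
The 7×18 boundary matrix has rank 6 and Smith normal form diag(1,1,1,1,1,1).

The boundary map ∂_2: C_2 → C_1 sends each 2-simplex [p,q,r] to [q,r] − [p,r] + [p,q]. For instance
  ∂[1,4,6] = [4,6] − [1,6] + [1,4],
  ∂[3,6,7] = [6,7] − [3,7] + [3,6].
The 18×12 boundary matrix has rank 12 and Smith normal form diag(1,1,1,1,1,1,1,1,1,1,1,2).

Computing H_k = (kernel of ∂_k) / (image of ∂_{k+1}):

  H_0: rank C_0 − rank ∂_1 = 7 − 6 = 1, and the invariant factors of ∂_1 are all 1, so H_0 = Z.
  H_1: rank ker ∂_1 − rank ∂_2 = (18 − 6) − 12 = 0, and ∂_2 has invariant factor 2 > 1, so H_1 = Z/2.
  H_2: rank ker ∂_2 − rank ∂_3 = (12 − 12) − 0 = 0, and there is no ∂_3, so H_2 = 0.

As a check, the Euler characteristic is 7 − 18 + 12 = 1, which agrees with 1 − 0 + 0 = 1.

H_0 = Z,  H_1 = Z/2,  H_2 = 0.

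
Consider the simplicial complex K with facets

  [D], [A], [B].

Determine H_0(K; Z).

Order the vertices as A < B < D. Listing each simplex with vertices in this order, K has dimension 0 with simplices:

  0-simplices (3): A, B, D

giving chain groups C_0 ≅ Z^3.

Now H_k = ker ∂_k / im ∂_{k+1}, so:

  H_0: rank C_0 − rank ∂_1 = 3 − 0 = 3, and there is no ∂_1, so H_0 = Z^3.

(K is a triangulation of a set of 3 points.)

H_0 ≅ Z^3.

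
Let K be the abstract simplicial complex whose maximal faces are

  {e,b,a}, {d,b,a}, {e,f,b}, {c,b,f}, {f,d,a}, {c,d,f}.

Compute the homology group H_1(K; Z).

H_1 ≅ Z.

Fix the vertex order a < b < c < d < e < f and write every simplex with vertices in increasing order. Then dim K = 2 and the simplices of K are:

  0-simplices (6): a, b, c, d, e, f
  1-simplices (12): ab, ad, ae, af, bc, bd, be, bf, cd, cf, df, ef
  2-simplices (6): abd, abe, adf, bcf, bef, cdf

so the chain groups are C_0 ≅ Z^6, C_1 ≅ Z^12, C_2 ≅ Z^6.

Boundary ∂_1: C_1 → C_0 maps an edge to its endpoints' difference, ∂[p,q] = q − p. For instance
  ∂ef = f − e.
The resulting 6×12 matrix has rank 5, and its Smith normal form has invariant factors (1,1,1,1,1).

The boundary map ∂_2: C_2 → C_1 sends each 2-simplex [p,q,r] to [q,r] − [p,r] + [p,q]. For instance
  ∂adf = df − af + ad,
  ∂abd = bd − ad + ab.
This gives a 12×6 integer matrix of rank 6; reducing to Smith normal form yields diagonal entries (1,1,1,1,1,1).

From H_k ≅ ker(∂_k) / im(∂_{k+1}) we obtain:

  H_1: rank ker ∂_1 − rank ∂_2 = (12 − 5) − 6 = 1, and the invariant factors of ∂_2 are all 1, so H_1 = Z.

(K is a triangulation of the cylinder S^1 x I.)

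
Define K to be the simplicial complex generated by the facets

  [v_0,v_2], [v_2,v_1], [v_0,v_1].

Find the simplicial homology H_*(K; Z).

H_0 = Z,  H_1 = Z.

Take the total order v_0 < v_1 < v_2 on the vertex set. Then K (dimension 1) consists of the simplices:

  0-simplices (3): [v_0], [v_1], [v_2]
  1-simplices (3): [v_0,v_1], [v_0,v_2], [v_1,v_2]

so the chain groups are C_0 ≅ Z^3, C_1 ≅ Z^3.

Boundary ∂_1: C_1 → C_0 is given by ∂[p,q] = [q] − [p].
This gives a 3×3 integer matrix of rank 2; reducing to Smith normal form yields diagonal entries (1,1).

From H_k ≅ ker(∂_k) / im(∂_{k+1}) we obtain:

  H_0: rank C_0 − rank ∂_1 = 3 − 2 = 1, and the invariant factors of ∂_1 are all 1, so H_0 ≅ Z.
  H_1: rank ker ∂_1 − rank ∂_2 = (3 − 2) − 0 = 1, and there is no ∂_2, so H_1 ≅ Z.

As a check, the Euler characteristic is 3 − 3 = 0, which agrees with 1 − 1 = 0.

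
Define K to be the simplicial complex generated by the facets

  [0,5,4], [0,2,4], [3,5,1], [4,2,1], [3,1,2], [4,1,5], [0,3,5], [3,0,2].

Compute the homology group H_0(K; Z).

Fix the vertex order 0 < 1 < 2 < 3 < 4 < 5 and write every simplex with vertices in increasing order. Then dim K = 2 and the simplices of K are:

  0-simplices (6): [0], [1], [2], [3], [4], [5]
  1-simplices (12): [0,2], [0,3], [0,4], [0,5], [1,2], [1,3], [1,4], [1,5], [2,3], [2,4], [3,5], [4,5]
  2-simplices (8): [0,2,3], [0,2,4], [0,3,5], [0,4,5], [1,2,3], [1,2,4], [1,3,5], [1,4,5]

so the chain groups are C_0 ≅ Z^6, C_1 ≅ Z^12, C_2 ≅ Z^8.

Boundary ∂_1: C_1 → C_0 sends each edge [p,q] (with p < q) to q − p. For instance
  ∂[1,3] = [3] − [1].
This gives a 6×12 integer matrix of rank 5; reducing to Smith normal form yields diagonal entries (1,1,1,1,1).

Boundary ∂_2: C_2 → C_1 acts by ∂[p,q,r] = [q,r] − [p,r] + [p,q]. For instance
  ∂[1,3,5] = [3,5] − [1,5] + [1,3],
  ∂[0,2,4] = [2,4] − [0,4] + [0,2].
The resulting 12×8 matrix has rank 7, and its Smith normal form has invariant factors (1,1,1,1,1,1,1).

From H_k ≅ ker(∂_k) / im(∂_{k+1}) we obtain:

  H_0: rank C_0 − rank ∂_1 = 6 − 5 = 1, and the invariant factors of ∂_1 are all 1, so H_0 = Z.

H_0 = Z.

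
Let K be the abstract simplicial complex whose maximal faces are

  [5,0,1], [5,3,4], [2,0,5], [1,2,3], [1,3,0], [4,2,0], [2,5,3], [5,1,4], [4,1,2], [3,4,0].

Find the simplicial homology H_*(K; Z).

Fix the vertex order 0 < 1 < 2 < 3 < 4 < 5 and write every simplex with vertices in increasing order. Then dim K = 2 and the simplices of K are:

  0-simplices (6): [0], [1], [2], [3], [4], [5]
  1-simplices (15): [0,1], [0,2], [0,3], [0,4], [0,5], [1,2], [1,3], [1,4], [1,5], [2,3], [2,4], [2,5], [3,4], [3,5], [4,5]
  2-simplices (10): [0,1,3], [0,1,5], [0,2,4], [0,2,5], [0,3,4], [1,2,3], [1,2,4], [1,4,5], [2,3,5], [3,4,5]

giving chain groups C_0 ≅ Z^6, C_1 ≅ Z^15, C_2 ≅ Z^10.

Boundary ∂_1: C_1 → C_0 maps an edge to its endpoints' difference, ∂[p,q] = q − p.
The 6×15 boundary matrix has rank 5 and Smith normal form diag(1,1,1,1,1).

Boundary ∂_2: C_2 → C_1 sends each 2-simplex [p,q,r] to [q,r] − [p,r] + [p,q]. For instance
  ∂[1,2,4] = [2,4] − [1,4] + [1,2],
  ∂[0,2,5] = [2,5] − [0,5] + [0,2].
As a 15×10 matrix over Z this has rank 10, with invariant factors (1,1,1,1,1,1,1,1,1,2).

Now H_k = ker ∂_k / im ∂_{k+1}, so:

  H_0: rank C_0 − rank ∂_1 = 6 − 5 = 1, and the invariant factors of ∂_1 are all 1, so H_0 ≅ Z.
  H_1: rank ker ∂_1 − rank ∂_2 = (15 − 5) − 10 = 0, and ∂_2 has invariant factor 2 > 1, so H_1 ≅ Z/2Z.
  H_2: rank ker ∂_2 − rank ∂_3 = (10 − 10) − 0 = 0, and there is no ∂_3, so H_2 ≅ 0.

H_0 = Z,  H_1 = Z/2Z,  H_2 = 0.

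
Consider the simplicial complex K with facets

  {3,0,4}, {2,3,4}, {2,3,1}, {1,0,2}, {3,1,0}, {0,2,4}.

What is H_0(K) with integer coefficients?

We work with the vertex ordering 0 < 1 < 2 < 3 < 4. The simplices of K, each written with vertices in increasing order, are:

  0-simplices (5): [0], [1], [2], [3], [4]
  1-simplices (9): [0,1], [0,2], [0,3], [0,4], [1,2], [1,3], [2,3], [2,4], [3,4]
  2-simplices (6): [0,1,2], [0,1,3], [0,2,4], [0,3,4], [1,2,3], [2,3,4]

so the chain groups are C_0 ≅ Z^5, C_1 ≅ Z^9, C_2 ≅ Z^6.

The boundary map ∂_1: C_1 → C_0 is given by ∂[p,q] = [q] − [p]. For instance
  ∂[0,1] = [1] − [0].
The 5×9 boundary matrix has rank 4 and Smith normal form diag(1,1,1,1).

The boundary map ∂_2: C_2 → C_1 sends each 2-simplex [p,q,r] to [q,r] − [p,r] + [p,q]. For instance
  ∂[2,3,4] = [3,4] − [2,4] + [2,3],
  ∂[0,2,4] = [2,4] − [0,4] + [0,2].
The resulting 9×6 matrix has rank 5, and its Smith normal form has invariant factors (1,1,1,1,1).

Computing H_k = (kernel of ∂_k) / (image of ∂_{k+1}):

  H_0: rank C_0 − rank ∂_1 = 5 − 4 = 1, and the invariant factors of ∂_1 are all 1, so H_0 ≅ Z.

(K is a triangulation of the 2-sphere S^2.)

H_0 = Z.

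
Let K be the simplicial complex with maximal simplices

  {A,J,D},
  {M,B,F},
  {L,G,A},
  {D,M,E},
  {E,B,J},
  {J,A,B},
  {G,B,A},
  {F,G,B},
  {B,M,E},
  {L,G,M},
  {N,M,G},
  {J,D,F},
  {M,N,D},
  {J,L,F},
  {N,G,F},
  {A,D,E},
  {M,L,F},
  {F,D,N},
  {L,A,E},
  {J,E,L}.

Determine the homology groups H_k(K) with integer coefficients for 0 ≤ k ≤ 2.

H_0 = Z,  H_1 = Z ⊕ Z/2,  H_2 = 0.

Take the total order A < B < D < E < F < G < J < L < M < N on the vertex set. Then K (dimension 2) consists of the simplices:

  0-simplices (10): A, B, D, E, F, G, J, L, M, N
  1-simplices (30): AB, AD, AE, AG, AJ, AL, BE, BF, BG, BJ, BM, DE, DF, DJ, DM, DN, EJ, EL, EM, FG, FJ, FL, FM, FN, GL, GM, GN, JL, LM, MN
  2-simplices (20): ABG, ABJ, ADE, ADJ, AEL, AGL, BEJ, BEM, BFG, BFM, DEM, DFJ, DFN, DMN, EJL, FGN, FJL, FLM, GLM, GMN

so the chain groups are C_0 ≅ Z^10, C_1 ≅ Z^30, C_2 ≅ Z^20.

Boundary ∂_1: C_1 → C_0 is given by ∂[p,q] = [q] − [p]. For instance
  ∂FN = N − F.
As a 10×30 matrix over Z this has rank 9, with invariant factors (1,1,1,1,1,1,1,1,1).

Boundary ∂_2: C_2 → C_1 acts by ∂[p,q,r] = [q,r] − [p,r] + [p,q]. For instance
  ∂FJL = JL − FL + FJ,
  ∂EJL = JL − EL + EJ.
The resulting 30×20 matrix has rank 20, and its Smith normal form has invariant factors (1,1,1,1,1,1,1,1,1,1,1,1,1,1,1,1,1,1,1,2).

Now H_k = ker ∂_k / im ∂_{k+1}, so:

  H_0: rank C_0 − rank ∂_1 = 10 − 9 = 1, and the invariant factors of ∂_1 are all 1, so H_0 ≅ Z.
  H_1: rank ker ∂_1 − rank ∂_2 = (30 − 9) − 20 = 1, and ∂_2 has invariant factor 2 > 1, so H_1 ≅ Z ⊕ Z/2.
  H_2: rank ker ∂_2 − rank ∂_3 = (20 − 20) − 0 = 0, and there is no ∂_3, so H_2 ≅ 0.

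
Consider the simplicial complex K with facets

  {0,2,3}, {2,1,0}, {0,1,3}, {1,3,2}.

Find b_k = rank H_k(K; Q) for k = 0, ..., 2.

Fix the vertex order 0 < 1 < 2 < 3 and write every simplex with vertices in increasing order. Then dim K = 2 and the simplices of K are:

  0-simplices (4): [0], [1], [2], [3]
  1-simplices (6): [0,1], [0,2], [0,3], [1,2], [1,3], [2,3]
  2-simplices (4): [0,1,2], [0,1,3], [0,2,3], [1,2,3]

giving chain groups C_0 ≅ Z^4, C_1 ≅ Z^6, C_2 ≅ Z^4.

The boundary map ∂_1: C_1 → C_0 sends each edge [p,q] (with p < q) to q − p. For instance
  ∂[0,1] = [1] − [0].
The resulting 4×6 matrix has rank 3, and its Smith normal form has invariant factors (1,1,1).

Boundary ∂_2: C_2 → C_1 acts by ∂[p,q,r] = [q,r] − [p,r] + [p,q]. For instance
  ∂[0,2,3] = [2,3] − [0,3] + [0,2],
  ∂[1,2,3] = [2,3] − [1,3] + [1,2].
This gives a 6×4 integer matrix of rank 3; reducing to Smith normal form yields diagonal entries (1,1,1).

From H_k ≅ ker(∂_k) / im(∂_{k+1}) we obtain:

  H_0: rank C_0 − rank ∂_1 = 4 − 3 = 1, and the invariant factors of ∂_1 are all 1, so H_0 = Z.
  H_1: rank ker ∂_1 − rank ∂_2 = (6 − 3) − 3 = 0, and the invariant factors of ∂_2 are all 1, so H_1 = 0.
  H_2: rank ker ∂_2 − rank ∂_3 = (4 − 3) − 0 = 1, and there is no ∂_3, so H_2 = Z.

(K is a triangulation of the 2-sphere S^2.)

Hence the Betti numbers are b_0 = 1, b_1 = 0, b_2 = 1.

b_0 = 1, b_1 = 0, b_2 = 1.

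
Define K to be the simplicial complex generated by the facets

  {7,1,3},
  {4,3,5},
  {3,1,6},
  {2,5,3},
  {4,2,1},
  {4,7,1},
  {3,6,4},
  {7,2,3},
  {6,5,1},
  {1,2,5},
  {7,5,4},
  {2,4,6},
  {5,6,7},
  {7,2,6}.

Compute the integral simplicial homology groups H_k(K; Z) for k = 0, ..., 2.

K has 7 vertices, 21 edges, 14 triangles.
rank ∂_0 = 0, rank ∂_1 = 6 ⇒ b_0 = 7 − 0 − 6 = 1; all invariant factors of ∂_1 are 1 so no torsion. So H_0 = Z.
rank ∂_1 = 6, rank ∂_2 = 13 ⇒ b_1 = 21 − 6 − 13 = 2; all invariant factors of ∂_2 are 1 so no torsion. So H_1 = Z^2.
rank ∂_2 = 13, rank ∂_3 = 0 ⇒ b_2 = 14 − 13 − 0 = 1. So H_2 = Z.

H_0 = Z,  H_1 = Z^2,  H_2 = Z.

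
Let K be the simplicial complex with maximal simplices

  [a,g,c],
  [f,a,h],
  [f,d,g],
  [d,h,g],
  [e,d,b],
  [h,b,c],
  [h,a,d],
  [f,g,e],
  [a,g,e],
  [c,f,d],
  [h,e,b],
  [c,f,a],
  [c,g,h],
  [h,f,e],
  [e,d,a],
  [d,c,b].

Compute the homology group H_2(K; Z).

H_2 ≅ Z.

We work with the vertex ordering a < b < c < d < e < f < g < h. The simplices of K, each written with vertices in increasing order, are:

  0-simplices (8): a, b, c, d, e, f, g, h
  1-simplices (24): ac, ad, ae, af, ag, ah, bc, bd, be, bh, cd, cf, cg, ch, de, df, dg, dh, ef, eg, eh, fg, fh, gh
  2-simplices (16): acf, acg, ade, adh, aeg, afh, bcd, bch, bde, beh, cdf, cgh, dfg, dgh, efg, efh

Hence C_0 ≅ Z^8, C_1 ≅ Z^24, C_2 ≅ Z^16.

∂_1: C_1 → C_0 maps an edge to its endpoints' difference, ∂[p,q] = q − p.
This gives a 8×24 integer matrix of rank 7; reducing to Smith normal form yields diagonal entries (1,1,1,1,1,1,1).

∂_2: C_2 → C_1 maps a triangle to the signed sum of its edges. For instance
  ∂efg = fg − eg + ef,
  ∂cdf = df − cf + cd.
The 24×16 boundary matrix has rank 15 and Smith normal form diag(1,1,1,1,1,1,1,1,1,1,1,1,1,1,1).

From H_k ≅ ker(∂_k) / im(∂_{k+1}) we obtain:

  H_2: rank ker ∂_2 − rank ∂_3 = (16 − 15) − 0 = 1, and there is no ∂_3, so H_2 = Z.

(K is a triangulation of the torus T^2.)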